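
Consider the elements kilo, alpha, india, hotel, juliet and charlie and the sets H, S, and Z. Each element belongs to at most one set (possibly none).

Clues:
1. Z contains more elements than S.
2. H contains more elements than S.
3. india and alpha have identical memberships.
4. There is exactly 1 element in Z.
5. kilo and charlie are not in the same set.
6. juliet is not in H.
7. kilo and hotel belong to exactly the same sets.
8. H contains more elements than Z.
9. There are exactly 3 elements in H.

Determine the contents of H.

H = {alpha, charlie, india}

From (6): juliet ∉ H.
Suppose kilo ∈ H: no assignment then satisfies all the clues, so kilo ∉ H.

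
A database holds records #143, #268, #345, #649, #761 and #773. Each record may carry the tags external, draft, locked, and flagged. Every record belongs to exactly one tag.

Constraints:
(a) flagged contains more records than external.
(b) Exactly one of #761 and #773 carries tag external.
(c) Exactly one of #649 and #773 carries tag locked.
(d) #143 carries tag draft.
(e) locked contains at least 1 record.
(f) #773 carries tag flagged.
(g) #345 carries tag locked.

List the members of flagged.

From (d): #143 ∈ draft.
From (f): #773 ∈ flagged.
From (g): #345 ∈ locked.
(b) (exactly one): #761 ∈ external.
(c) (exactly one): #649 ∈ locked.
Suppose #268 ∉ flagged: no assignment then satisfies all the clues, so #268 ∈ flagged.

flagged = {#268, #773}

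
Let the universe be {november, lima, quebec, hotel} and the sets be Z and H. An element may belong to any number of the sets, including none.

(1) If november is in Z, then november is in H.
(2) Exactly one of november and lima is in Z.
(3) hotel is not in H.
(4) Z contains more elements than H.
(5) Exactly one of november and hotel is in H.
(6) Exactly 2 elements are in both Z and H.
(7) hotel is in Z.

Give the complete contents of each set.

Z = {hotel, november, quebec}; H = {november, quebec}

From (3): hotel ∉ H.
From (7): hotel ∈ Z.
(5) (exactly one): november ∈ H.
Suppose november ∉ Z: no assignment then satisfies all the clues, so november ∈ Z.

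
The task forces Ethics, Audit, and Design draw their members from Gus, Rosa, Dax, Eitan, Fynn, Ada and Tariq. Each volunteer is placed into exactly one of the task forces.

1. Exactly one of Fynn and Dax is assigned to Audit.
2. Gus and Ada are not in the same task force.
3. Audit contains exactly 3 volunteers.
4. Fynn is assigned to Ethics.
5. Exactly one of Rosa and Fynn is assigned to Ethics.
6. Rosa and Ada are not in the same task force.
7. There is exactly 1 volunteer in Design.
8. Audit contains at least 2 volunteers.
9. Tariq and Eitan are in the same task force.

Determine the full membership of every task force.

From (4): Fynn ∈ Ethics.
(1) (exactly one): Dax ∈ Audit.
(5) (exactly one): Rosa ∉ Ethics.
Suppose Gus ∈ Ethics: no assignment then satisfies all the clues, so Gus ∉ Ethics.

Ethics = {Eitan, Fynn, Tariq}; Audit = {Dax, Gus, Rosa}; Design = {Ada}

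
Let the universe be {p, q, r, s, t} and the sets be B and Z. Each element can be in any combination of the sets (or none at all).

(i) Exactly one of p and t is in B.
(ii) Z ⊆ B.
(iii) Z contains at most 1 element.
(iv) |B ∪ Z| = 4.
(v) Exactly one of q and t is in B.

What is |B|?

4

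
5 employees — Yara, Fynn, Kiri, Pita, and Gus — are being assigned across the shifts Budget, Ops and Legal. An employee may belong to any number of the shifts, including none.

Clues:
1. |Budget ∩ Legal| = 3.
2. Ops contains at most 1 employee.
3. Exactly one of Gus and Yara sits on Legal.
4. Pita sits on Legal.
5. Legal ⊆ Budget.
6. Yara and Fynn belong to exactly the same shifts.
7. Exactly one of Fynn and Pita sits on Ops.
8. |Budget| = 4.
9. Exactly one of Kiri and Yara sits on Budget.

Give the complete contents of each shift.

Budget = {Fynn, Gus, Pita, Yara}; Ops = {Pita}; Legal = {Fynn, Pita, Yara}

From (4): Pita ∈ Legal.
(5) with Pita ∈ Legal: Pita ∈ Budget.
Suppose Yara ∉ Budget: no assignment then satisfies all the clues, so Yara ∈ Budget.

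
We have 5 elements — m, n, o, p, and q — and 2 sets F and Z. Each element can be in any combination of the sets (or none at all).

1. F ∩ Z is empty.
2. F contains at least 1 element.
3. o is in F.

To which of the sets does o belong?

o: F

From (3): o ∈ F.
(1) (disjoint): o ∉ Z.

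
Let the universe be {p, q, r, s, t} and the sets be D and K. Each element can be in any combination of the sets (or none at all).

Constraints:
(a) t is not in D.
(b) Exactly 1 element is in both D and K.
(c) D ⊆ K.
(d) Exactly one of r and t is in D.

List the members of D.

D = {r}

From (a): t ∉ D.
(d) (exactly one): r ∈ D.
(c) with r ∈ D: r ∈ K.
Suppose p ∈ D: no assignment then satisfies all the clues, so p ∉ D.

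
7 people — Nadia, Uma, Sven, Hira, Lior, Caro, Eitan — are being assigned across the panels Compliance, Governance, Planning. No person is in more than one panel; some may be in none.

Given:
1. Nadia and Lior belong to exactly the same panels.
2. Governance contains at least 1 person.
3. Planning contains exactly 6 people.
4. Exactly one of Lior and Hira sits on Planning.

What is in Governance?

Governance = {Hira}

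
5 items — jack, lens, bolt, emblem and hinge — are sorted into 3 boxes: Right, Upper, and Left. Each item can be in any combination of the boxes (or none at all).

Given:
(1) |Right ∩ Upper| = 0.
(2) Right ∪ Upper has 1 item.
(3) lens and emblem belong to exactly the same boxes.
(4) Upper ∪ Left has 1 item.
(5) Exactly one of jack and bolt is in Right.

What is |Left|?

1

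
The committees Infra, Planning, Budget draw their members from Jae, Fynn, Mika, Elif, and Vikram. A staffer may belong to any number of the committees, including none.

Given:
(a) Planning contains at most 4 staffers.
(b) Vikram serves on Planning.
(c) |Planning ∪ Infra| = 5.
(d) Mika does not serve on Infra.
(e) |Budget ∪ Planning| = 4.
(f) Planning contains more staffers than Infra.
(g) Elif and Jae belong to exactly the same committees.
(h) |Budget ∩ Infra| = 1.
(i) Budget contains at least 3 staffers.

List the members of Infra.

Infra = {Fynn, Vikram}

From (b): Vikram ∈ Planning.
From (d): Mika ∉ Infra.
Suppose Jae ∈ Infra: no assignment then satisfies all the clues, so Jae ∉ Infra.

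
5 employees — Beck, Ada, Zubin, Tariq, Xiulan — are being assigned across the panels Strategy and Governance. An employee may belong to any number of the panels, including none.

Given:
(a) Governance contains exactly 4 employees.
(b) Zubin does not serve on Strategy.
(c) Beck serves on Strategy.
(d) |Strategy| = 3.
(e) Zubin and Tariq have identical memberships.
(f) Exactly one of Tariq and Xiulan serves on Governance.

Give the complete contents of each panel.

Strategy = {Ada, Beck, Xiulan}; Governance = {Ada, Beck, Tariq, Zubin}

From (b): Zubin ∉ Strategy.
From (c): Beck ∈ Strategy.
(e): Tariq matches Zubin: Tariq ∉ Strategy.
(d): only 3 candidates remain for Strategy, so all are in.
Suppose Beck ∉ Governance: no assignment then satisfies all the clues, so Beck ∈ Governance.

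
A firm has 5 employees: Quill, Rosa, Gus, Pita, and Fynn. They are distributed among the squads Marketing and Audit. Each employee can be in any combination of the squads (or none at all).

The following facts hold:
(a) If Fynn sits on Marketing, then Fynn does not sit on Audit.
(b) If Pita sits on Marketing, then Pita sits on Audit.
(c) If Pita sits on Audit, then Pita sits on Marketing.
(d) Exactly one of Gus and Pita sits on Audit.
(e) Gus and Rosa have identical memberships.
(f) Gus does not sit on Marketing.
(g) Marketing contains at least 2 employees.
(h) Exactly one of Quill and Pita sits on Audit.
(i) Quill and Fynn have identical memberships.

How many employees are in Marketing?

3

From (f): Gus ∉ Marketing.
(e): Rosa matches Gus: Rosa ∉ Marketing.
Suppose Quill ∉ Marketing: no assignment then satisfies all the clues, so Quill ∈ Marketing.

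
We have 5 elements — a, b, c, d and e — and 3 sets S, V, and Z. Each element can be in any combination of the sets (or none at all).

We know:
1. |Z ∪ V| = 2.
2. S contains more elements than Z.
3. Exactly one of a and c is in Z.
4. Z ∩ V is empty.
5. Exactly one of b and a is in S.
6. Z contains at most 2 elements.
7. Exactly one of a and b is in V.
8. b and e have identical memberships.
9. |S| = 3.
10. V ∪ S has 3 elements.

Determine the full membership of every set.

S = {a, c, d}; V = {a}; Z = {c}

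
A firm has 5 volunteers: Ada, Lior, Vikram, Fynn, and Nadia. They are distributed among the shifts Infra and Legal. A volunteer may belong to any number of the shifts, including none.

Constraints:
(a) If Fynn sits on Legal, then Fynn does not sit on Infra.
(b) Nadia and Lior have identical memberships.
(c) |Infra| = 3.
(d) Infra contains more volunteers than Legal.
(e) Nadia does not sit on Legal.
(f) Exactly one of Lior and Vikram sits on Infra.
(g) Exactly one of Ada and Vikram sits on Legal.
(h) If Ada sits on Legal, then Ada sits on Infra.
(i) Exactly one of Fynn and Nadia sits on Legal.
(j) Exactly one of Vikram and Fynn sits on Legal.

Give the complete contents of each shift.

Infra = {Ada, Lior, Nadia}; Legal = {Ada, Fynn}

From (e): Nadia ∉ Legal.
(b): Lior matches Nadia: Lior ∉ Legal.
(i) (exactly one): Fynn ∈ Legal.
(j) (exactly one): Vikram ∉ Legal.
(a): Fynn ∉ Infra.
(g) (exactly one): Ada ∈ Legal.
(h): Ada ∈ Infra.
Suppose Lior ∉ Infra: no assignment then satisfies all the clues, so Lior ∈ Infra.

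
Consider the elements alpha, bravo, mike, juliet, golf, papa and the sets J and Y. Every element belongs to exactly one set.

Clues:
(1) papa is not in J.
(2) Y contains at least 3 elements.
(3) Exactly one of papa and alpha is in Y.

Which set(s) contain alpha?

From (1): papa ∉ J.
Only one set left: papa ∈ Y.
(3) (exactly one): alpha ∉ Y.
Only one set left: alpha ∈ J.

alpha: J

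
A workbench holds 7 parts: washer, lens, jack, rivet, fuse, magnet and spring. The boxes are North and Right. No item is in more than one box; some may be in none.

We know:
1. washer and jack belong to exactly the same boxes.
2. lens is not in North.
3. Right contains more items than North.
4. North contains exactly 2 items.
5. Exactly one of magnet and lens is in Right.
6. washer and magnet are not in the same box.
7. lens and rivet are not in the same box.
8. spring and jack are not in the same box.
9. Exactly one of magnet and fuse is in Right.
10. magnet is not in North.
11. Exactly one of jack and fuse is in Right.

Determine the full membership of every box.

From (2): lens ∉ North.
From (10): magnet ∉ North.
Suppose washer ∉ North: no assignment then satisfies all the clues, so washer ∈ North.

North = {jack, washer}; Right = {fuse, lens, spring}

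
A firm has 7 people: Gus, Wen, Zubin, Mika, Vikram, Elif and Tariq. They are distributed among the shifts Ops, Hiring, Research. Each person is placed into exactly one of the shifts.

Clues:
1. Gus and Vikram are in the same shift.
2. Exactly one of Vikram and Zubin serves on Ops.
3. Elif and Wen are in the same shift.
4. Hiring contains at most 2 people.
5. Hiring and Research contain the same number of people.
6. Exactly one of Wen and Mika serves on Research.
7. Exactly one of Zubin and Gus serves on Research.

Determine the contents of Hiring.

Hiring = {Elif, Wen}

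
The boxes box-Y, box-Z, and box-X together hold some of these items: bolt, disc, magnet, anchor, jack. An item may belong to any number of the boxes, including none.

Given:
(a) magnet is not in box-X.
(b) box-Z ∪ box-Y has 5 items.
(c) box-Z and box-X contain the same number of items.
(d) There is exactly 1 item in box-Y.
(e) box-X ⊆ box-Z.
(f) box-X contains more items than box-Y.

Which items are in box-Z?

box-Z = {anchor, bolt, disc, jack}

From (a): magnet ∉ box-X.
Suppose bolt ∉ box-Z: no assignment then satisfies all the clues, so bolt ∈ box-Z.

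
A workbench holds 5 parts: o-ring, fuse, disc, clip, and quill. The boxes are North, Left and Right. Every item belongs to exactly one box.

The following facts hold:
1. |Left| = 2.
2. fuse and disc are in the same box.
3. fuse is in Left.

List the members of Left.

Left = {disc, fuse}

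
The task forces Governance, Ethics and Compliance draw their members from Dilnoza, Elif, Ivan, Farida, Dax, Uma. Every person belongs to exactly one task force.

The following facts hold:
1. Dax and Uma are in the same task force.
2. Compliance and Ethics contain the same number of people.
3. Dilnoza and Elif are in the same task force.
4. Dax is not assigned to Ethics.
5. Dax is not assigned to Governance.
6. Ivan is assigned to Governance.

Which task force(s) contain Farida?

Farida: Governance

From (4): Dax ∉ Ethics.
From (5): Dax ∉ Governance.
From (6): Ivan ∈ Governance.
(1): Uma matches Dax: Uma ∉ Governance.
(1): Uma matches Dax: Uma ∉ Ethics.
Only one task force left: Dax ∈ Compliance.
Only one task force left: Uma ∈ Compliance.
Suppose Farida ∉ Governance: no assignment then satisfies all the clues, so Farida ∈ Governance.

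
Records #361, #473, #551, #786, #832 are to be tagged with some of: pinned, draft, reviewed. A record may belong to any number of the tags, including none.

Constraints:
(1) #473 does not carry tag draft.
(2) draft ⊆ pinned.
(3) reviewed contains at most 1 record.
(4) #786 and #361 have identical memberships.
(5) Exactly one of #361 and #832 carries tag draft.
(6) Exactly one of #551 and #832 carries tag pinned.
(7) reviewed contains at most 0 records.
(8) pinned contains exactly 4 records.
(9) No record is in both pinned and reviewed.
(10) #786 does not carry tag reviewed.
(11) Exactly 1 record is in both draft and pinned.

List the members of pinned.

pinned = {#361, #473, #786, #832}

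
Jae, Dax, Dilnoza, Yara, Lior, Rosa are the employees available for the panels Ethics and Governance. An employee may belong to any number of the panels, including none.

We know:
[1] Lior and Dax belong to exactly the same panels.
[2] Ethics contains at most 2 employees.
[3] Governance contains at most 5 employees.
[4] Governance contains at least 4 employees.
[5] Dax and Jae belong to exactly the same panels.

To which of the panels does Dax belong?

Dax: Governance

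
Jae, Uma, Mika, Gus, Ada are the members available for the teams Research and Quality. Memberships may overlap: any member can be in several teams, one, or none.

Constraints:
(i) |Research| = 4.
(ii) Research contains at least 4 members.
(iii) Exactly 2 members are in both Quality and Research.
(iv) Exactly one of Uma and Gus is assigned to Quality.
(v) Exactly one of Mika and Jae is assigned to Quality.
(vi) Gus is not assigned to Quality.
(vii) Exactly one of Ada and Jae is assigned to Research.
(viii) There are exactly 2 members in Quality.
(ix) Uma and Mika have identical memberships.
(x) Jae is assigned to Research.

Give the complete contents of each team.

From (vi): Gus ∉ Quality.
From (x): Jae ∈ Research.
(iv) (exactly one): Uma ∈ Quality.
(vii) (exactly one): Ada ∉ Research.
(ix): Mika matches Uma: Mika ∈ Quality.
(i): only 4 candidates remain for Research, so all are in.
(v) (exactly one): Jae ∉ Quality.
(viii): Quality already has 2, so the rest are out.

Research = {Gus, Jae, Mika, Uma}; Quality = {Mika, Uma}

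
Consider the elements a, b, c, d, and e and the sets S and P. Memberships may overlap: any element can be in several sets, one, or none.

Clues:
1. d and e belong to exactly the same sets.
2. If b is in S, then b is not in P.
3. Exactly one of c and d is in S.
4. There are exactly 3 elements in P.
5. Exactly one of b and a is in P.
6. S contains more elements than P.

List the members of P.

P = {a, d, e}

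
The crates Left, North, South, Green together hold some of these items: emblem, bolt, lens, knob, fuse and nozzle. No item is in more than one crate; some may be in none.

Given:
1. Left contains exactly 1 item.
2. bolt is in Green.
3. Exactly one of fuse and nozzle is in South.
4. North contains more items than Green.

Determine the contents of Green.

Green = {bolt}

From (2): bolt ∈ Green.
Suppose emblem ∈ Green: no assignment then satisfies all the clues, so emblem ∉ Green.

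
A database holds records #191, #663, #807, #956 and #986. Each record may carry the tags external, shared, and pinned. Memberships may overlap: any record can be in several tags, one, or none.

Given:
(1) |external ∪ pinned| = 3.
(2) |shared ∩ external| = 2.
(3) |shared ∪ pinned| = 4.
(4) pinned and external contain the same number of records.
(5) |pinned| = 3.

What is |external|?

3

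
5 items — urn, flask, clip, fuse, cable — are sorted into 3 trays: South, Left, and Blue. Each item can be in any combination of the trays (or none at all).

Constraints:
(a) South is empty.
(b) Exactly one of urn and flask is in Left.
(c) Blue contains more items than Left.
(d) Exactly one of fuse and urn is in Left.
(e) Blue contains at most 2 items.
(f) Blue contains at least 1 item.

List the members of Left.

Left = {urn}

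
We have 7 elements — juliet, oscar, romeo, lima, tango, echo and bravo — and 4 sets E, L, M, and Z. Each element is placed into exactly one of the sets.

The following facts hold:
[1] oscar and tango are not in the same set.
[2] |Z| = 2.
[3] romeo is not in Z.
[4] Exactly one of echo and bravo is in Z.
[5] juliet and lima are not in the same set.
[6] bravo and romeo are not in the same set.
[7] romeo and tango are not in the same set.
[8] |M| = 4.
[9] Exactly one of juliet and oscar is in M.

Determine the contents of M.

M = {echo, lima, oscar, romeo}

From (3): romeo ∉ Z.
Suppose juliet ∈ M: no assignment then satisfies all the clues, so juliet ∉ M.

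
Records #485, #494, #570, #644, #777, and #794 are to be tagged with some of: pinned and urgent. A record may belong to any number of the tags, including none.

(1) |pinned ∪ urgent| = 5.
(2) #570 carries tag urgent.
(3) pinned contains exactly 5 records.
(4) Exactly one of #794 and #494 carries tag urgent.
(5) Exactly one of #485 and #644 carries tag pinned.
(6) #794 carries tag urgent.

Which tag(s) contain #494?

#494: pinned

From (2): #570 ∈ urgent.
From (6): #794 ∈ urgent.
(4) (exactly one): #494 ∉ urgent.
Suppose #494 ∉ pinned: no assignment then satisfies all the clues, so #494 ∈ pinned.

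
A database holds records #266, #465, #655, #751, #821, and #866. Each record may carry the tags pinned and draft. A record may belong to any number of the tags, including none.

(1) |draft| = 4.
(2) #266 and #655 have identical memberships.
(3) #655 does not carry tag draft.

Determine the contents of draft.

draft = {#465, #751, #821, #866}

From (3): #655 ∉ draft.
(2): #266 matches #655: #266 ∉ draft.
(1): only 4 candidates remain for draft, so all are in.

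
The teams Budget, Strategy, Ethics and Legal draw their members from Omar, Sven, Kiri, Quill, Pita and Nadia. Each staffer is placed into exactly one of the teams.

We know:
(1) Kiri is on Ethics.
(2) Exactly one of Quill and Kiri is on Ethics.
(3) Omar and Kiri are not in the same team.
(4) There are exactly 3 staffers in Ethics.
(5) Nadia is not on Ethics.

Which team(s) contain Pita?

From (1): Kiri ∈ Ethics.
From (5): Nadia ∉ Ethics.
(2) (exactly one): Quill ∉ Ethics.
(3): Omar ∉ Ethics.
(4): only 3 candidates remain for Ethics, so all are in.

Pita: Ethics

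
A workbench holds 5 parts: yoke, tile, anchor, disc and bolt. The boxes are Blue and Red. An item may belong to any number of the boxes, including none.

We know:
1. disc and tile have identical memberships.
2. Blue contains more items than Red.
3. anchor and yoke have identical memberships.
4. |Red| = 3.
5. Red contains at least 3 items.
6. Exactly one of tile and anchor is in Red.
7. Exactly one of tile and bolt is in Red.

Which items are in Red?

Red = {anchor, bolt, yoke}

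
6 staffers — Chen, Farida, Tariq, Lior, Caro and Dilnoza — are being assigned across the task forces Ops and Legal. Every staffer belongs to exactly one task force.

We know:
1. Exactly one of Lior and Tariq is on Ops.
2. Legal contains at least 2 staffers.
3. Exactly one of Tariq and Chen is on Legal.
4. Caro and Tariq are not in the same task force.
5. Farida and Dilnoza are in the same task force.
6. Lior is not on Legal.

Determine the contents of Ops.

Ops = {Caro, Chen, Lior}

From (6): Lior ∉ Legal.
Only one task force left: Lior ∈ Ops.
(1) (exactly one): Tariq ∉ Ops.
Only one task force left: Tariq ∈ Legal.
(3) (exactly one): Chen ∉ Legal.
(4): Caro ∉ Legal.
Only one task force left: Chen ∈ Ops.
Only one task force left: Caro ∈ Ops.
Suppose Farida ∈ Ops: no assignment then satisfies all the clues, so Farida ∉ Ops.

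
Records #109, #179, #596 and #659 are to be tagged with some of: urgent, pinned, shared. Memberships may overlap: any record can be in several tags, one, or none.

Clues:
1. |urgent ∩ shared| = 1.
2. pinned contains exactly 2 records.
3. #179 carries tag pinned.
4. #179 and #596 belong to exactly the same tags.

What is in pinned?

From (3): #179 ∈ pinned.
(4): #596 matches #179: #596 ∈ pinned.
(2): pinned already has 2, so the rest are out.

pinned = {#179, #596}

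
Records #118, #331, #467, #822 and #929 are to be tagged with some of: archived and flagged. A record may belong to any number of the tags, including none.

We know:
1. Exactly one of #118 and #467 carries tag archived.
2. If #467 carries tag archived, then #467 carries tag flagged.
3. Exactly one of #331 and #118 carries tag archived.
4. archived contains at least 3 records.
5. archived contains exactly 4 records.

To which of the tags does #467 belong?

#467: archived, flagged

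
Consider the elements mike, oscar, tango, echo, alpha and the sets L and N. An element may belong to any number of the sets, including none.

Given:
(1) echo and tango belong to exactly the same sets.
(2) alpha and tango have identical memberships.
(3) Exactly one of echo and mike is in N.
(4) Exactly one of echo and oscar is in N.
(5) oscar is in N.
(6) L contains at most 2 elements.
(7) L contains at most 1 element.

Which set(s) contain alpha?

alpha: none

From (5): oscar ∈ N.
(4) (exactly one): echo ∉ N.
(1): tango matches echo: tango ∉ N.
(2): alpha matches tango: alpha ∉ N.
(3) (exactly one): mike ∈ N.
Suppose alpha ∈ L: no assignment then satisfies all the clues, so alpha ∉ L.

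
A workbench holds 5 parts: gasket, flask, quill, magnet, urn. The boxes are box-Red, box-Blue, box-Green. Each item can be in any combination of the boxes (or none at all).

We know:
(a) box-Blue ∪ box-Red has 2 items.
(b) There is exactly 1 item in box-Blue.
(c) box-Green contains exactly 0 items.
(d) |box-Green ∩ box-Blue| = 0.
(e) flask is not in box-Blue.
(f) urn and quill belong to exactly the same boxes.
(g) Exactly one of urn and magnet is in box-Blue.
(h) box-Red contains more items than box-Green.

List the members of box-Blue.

box-Blue = {magnet}

From (e): flask ∉ box-Blue.
(c): box-Green already has 0, so the rest are out.
Suppose gasket ∈ box-Blue: no assignment then satisfies all the clues, so gasket ∉ box-Blue.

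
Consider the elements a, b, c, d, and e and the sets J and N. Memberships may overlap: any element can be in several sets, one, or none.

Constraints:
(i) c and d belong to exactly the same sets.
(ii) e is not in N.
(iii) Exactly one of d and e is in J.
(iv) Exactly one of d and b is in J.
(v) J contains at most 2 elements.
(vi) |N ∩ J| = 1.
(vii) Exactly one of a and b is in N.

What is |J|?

2

From (ii): e ∉ N.
Suppose a ∈ J: no assignment then satisfies all the clues, so a ∉ J.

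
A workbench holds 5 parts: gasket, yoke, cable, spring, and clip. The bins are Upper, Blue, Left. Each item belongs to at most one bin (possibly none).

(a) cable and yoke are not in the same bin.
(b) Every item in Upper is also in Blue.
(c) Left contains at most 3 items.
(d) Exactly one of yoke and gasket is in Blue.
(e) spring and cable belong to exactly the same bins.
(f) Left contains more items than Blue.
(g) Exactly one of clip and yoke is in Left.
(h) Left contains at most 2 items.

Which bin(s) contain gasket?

gasket: Left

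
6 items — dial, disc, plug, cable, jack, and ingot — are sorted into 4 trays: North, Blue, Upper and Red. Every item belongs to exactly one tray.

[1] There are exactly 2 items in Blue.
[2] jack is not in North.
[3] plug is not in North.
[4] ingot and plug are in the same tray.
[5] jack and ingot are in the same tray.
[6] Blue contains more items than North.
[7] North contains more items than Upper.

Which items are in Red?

Red = {ingot, jack, plug}

From (2): jack ∉ North.
From (3): plug ∉ North.
(4): ingot matches plug: ingot ∉ North.
Suppose dial ∈ Red: no assignment then satisfies all the clues, so dial ∉ Red.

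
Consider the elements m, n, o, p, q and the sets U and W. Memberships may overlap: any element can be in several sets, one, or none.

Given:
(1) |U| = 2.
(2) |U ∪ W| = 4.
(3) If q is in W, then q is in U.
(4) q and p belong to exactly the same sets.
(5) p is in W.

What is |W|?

4

From (5): p ∈ W.
(4): q matches p: q ∈ W.
(3): q ∈ U.
(4): p matches q: p ∈ U.
(1): U already has 2, so the rest are out.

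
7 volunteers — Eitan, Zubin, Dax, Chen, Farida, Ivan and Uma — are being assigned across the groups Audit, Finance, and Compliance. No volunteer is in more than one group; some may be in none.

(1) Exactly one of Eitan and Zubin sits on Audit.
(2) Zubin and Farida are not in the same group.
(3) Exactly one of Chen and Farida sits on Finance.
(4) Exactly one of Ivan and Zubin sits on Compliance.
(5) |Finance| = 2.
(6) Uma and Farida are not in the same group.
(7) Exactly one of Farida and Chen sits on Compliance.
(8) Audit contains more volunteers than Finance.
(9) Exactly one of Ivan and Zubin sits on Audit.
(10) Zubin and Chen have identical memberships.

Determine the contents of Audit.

Audit = {Eitan, Ivan, Uma}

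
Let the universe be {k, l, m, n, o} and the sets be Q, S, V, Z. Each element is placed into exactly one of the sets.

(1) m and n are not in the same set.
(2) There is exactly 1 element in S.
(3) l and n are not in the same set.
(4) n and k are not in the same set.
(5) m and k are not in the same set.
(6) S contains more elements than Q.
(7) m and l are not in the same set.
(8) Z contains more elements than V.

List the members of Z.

Z = {k, l, o}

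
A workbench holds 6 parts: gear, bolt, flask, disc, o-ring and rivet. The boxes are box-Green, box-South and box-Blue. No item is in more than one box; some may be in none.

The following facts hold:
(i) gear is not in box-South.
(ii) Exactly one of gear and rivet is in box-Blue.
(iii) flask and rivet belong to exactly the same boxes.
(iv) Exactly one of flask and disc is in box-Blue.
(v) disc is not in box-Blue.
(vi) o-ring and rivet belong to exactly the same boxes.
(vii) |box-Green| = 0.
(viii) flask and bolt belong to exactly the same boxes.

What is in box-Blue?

From (i): gear ∉ box-South.
From (v): disc ∉ box-Blue.
(iv) (exactly one): flask ∈ box-Blue.
(vii): box-Green already has 0, so the rest are out.
(viii): bolt matches flask: bolt ∉ box-South.
(viii): bolt matches flask: bolt ∈ box-Blue.
(iii): rivet matches flask: rivet ∉ box-South.
(iii): rivet matches flask: rivet ∈ box-Blue.
(vi): o-ring matches rivet: o-ring ∉ box-South.
(vi): o-ring matches rivet: o-ring ∈ box-Blue.
(ii) (exactly one): gear ∉ box-Blue.

box-Blue = {bolt, flask, o-ring, rivet}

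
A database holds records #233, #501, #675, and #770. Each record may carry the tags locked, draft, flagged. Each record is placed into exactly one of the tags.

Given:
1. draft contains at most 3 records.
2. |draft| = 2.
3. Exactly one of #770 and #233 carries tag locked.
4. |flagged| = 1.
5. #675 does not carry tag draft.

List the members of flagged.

flagged = {#675}

From (5): #675 ∉ draft.
Suppose #233 ∈ flagged: no assignment then satisfies all the clues, so #233 ∉ flagged.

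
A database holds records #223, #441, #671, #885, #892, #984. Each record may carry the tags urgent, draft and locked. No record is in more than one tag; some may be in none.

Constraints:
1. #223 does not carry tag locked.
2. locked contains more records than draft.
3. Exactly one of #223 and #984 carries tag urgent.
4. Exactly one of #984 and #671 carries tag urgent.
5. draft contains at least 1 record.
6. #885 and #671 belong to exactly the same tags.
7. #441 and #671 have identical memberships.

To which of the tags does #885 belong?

#885: locked

From (1): #223 ∉ locked.
Suppose #885 ∈ urgent: no assignment then satisfies all the clues, so #885 ∉ urgent.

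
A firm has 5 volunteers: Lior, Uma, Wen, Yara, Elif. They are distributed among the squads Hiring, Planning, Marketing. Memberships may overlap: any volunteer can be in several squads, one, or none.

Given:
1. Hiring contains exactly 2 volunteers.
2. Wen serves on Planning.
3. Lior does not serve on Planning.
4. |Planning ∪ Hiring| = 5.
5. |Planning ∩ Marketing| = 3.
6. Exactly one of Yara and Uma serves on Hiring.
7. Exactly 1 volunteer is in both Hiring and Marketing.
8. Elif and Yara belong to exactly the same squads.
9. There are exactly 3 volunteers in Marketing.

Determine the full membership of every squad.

Hiring = {Lior, Uma}; Planning = {Elif, Uma, Wen, Yara}; Marketing = {Elif, Uma, Yara}

From (2): Wen ∈ Planning.
From (3): Lior ∉ Planning.
Suppose Lior ∉ Hiring: no assignment then satisfies all the clues, so Lior ∈ Hiring.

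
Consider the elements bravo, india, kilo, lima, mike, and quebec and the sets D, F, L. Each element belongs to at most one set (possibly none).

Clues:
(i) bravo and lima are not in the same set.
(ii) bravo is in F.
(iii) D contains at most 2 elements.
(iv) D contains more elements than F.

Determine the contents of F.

F = {bravo}

From (ii): bravo ∈ F.
(i): lima ∉ F.
Suppose india ∈ F: no assignment then satisfies all the clues, so india ∉ F.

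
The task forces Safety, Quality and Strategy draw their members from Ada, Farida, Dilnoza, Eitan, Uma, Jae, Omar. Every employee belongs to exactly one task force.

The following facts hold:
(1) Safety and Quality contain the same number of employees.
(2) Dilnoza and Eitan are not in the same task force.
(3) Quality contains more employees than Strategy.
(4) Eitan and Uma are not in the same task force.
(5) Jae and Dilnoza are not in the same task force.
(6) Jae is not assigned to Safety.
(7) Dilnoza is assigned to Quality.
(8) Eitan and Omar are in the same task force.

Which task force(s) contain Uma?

Uma: Quality

From (6): Jae ∉ Safety.
From (7): Dilnoza ∈ Quality.
(2): Eitan ∉ Quality.
(5): Jae ∉ Quality.
(8): Omar matches Eitan: Omar ∉ Quality.
Only one task force left: Jae ∈ Strategy.
Suppose Uma ∈ Safety: no assignment then satisfies all the clues, so Uma ∉ Safety.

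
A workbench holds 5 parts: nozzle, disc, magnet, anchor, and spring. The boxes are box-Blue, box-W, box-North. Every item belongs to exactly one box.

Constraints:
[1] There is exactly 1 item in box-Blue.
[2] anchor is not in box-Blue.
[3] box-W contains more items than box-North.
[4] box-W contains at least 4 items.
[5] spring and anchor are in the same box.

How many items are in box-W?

4

From (2): anchor ∉ box-Blue.
(5): spring matches anchor: spring ∉ box-Blue.
Suppose nozzle ∈ box-North: no assignment then satisfies all the clues, so nozzle ∉ box-North.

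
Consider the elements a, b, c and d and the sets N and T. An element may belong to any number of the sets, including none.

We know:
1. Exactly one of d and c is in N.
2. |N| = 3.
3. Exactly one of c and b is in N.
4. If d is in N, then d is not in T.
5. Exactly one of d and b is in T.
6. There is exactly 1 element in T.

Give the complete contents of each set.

N = {a, b, d}; T = {b}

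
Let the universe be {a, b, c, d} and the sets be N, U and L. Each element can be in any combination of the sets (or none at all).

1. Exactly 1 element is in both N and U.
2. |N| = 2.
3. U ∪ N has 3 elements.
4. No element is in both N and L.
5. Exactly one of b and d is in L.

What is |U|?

2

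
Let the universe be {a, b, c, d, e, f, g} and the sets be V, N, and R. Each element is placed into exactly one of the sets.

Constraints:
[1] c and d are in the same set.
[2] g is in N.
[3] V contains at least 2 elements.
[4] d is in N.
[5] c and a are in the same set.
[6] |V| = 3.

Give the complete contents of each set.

From (2): g ∈ N.
From (4): d ∈ N.
(1): c matches d: c ∉ V.
(1): c matches d: c ∈ N.
(5): a matches c: a ∉ V.
(5): a matches c: a ∈ N.
(6): only 3 candidates remain for V, so all are in.

V = {b, e, f}; N = {a, c, d, g}; R = {}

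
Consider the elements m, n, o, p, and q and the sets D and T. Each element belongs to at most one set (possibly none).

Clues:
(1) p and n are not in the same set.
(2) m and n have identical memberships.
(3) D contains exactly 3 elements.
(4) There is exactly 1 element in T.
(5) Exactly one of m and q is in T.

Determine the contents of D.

D = {m, n, o}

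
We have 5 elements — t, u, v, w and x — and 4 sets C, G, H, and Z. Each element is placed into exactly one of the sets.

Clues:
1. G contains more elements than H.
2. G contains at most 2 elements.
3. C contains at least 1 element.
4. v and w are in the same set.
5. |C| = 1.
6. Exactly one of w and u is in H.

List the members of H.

H = {u}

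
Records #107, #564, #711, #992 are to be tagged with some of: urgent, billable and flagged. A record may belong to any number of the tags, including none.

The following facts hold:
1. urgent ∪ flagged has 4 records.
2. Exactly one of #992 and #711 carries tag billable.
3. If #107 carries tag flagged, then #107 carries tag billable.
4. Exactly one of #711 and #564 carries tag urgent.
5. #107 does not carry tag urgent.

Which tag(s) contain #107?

#107: billable, flagged

From (5): #107 ∉ urgent.
Suppose #107 ∉ billable: no assignment then satisfies all the clues, so #107 ∈ billable.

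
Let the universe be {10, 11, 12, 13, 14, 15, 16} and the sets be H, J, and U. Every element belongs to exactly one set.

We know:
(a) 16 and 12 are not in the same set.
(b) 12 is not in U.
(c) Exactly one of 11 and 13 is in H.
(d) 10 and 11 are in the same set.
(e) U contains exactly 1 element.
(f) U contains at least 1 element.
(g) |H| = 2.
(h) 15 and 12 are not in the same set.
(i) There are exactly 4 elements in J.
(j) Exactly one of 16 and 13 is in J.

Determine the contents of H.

H = {12, 13}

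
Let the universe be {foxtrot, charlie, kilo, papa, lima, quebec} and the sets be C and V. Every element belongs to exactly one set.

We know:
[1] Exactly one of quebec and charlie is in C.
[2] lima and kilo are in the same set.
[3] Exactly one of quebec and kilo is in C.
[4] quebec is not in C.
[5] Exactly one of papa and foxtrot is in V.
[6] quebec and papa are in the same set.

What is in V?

V = {papa, quebec}

From (4): quebec ∉ C.
(1) (exactly one): charlie ∈ C.
(3) (exactly one): kilo ∈ C.
(6): papa matches quebec: papa ∉ C.
Only one set left: papa ∈ V.
Only one set left: quebec ∈ V.
(2): lima matches kilo: lima ∈ C.
(5) (exactly one): foxtrot ∉ V.
Only one set left: foxtrot ∈ C.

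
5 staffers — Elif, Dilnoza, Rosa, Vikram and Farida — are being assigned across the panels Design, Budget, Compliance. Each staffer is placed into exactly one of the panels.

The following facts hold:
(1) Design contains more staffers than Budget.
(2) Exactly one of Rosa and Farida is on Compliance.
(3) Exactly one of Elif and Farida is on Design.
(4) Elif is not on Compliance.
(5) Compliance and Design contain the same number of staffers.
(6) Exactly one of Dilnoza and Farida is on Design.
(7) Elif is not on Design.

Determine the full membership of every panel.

From (4): Elif ∉ Compliance.
From (7): Elif ∉ Design.
(3) (exactly one): Farida ∈ Design.
(6) (exactly one): Dilnoza ∉ Design.
Only one panel left: Elif ∈ Budget.
(2) (exactly one): Rosa ∈ Compliance.
Suppose Dilnoza ∈ Budget: no assignment then satisfies all the clues, so Dilnoza ∉ Budget.

Design = {Farida, Vikram}; Budget = {Elif}; Compliance = {Dilnoza, Rosa}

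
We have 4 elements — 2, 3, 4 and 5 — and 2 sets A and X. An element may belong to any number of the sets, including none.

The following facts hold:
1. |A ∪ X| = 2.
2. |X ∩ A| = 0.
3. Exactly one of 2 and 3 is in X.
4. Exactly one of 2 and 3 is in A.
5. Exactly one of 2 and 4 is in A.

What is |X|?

1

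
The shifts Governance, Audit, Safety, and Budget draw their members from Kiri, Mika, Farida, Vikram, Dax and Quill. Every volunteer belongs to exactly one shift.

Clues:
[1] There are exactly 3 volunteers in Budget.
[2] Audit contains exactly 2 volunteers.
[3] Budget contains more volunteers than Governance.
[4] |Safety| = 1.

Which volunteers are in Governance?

Governance = {}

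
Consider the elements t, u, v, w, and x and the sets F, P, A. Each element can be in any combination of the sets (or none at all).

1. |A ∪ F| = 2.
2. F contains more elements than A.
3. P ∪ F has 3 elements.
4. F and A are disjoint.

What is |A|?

0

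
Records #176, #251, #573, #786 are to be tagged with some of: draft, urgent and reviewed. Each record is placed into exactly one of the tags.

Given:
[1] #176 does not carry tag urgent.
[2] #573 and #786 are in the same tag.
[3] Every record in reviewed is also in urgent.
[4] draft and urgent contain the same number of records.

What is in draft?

draft = {#176, #251}

From (1): #176 ∉ urgent.
(3) contrapositive: #176 ∉ reviewed.
Only one tag left: #176 ∈ draft.
Suppose #251 ∉ draft: no assignment then satisfies all the clues, so #251 ∈ draft.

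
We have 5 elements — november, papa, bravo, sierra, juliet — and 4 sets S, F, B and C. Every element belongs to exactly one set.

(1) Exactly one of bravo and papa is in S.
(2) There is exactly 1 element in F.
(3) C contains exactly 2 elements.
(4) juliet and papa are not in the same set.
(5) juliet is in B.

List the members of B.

B = {juliet}

From (5): juliet ∈ B.
(4): papa ∉ B.
Suppose november ∈ B: no assignment then satisfies all the clues, so november ∉ B.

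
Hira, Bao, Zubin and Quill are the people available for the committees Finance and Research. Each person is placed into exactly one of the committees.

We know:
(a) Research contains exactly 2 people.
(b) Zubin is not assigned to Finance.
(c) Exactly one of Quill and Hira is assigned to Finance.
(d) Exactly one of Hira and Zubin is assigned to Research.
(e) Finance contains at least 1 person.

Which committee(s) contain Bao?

Bao: Finance

From (b): Zubin ∉ Finance.
Only one committee left: Zubin ∈ Research.
(d) (exactly one): Hira ∉ Research.
Only one committee left: Hira ∈ Finance.
(c) (exactly one): Quill ∉ Finance.
Only one committee left: Quill ∈ Research.
(a): Research already has 2, so the rest are out.
Only one committee left: Bao ∈ Finance.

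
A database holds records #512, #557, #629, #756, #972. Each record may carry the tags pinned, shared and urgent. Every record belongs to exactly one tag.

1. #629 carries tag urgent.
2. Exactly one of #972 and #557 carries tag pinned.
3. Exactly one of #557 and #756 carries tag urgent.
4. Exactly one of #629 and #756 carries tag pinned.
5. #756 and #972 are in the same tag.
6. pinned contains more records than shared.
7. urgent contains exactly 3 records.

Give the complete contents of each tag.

pinned = {#756, #972}; shared = {}; urgent = {#512, #557, #629}

From (1): #629 ∈ urgent.
(4) (exactly one): #756 ∈ pinned.
(5): #972 matches #756: #972 ∈ pinned.
(7): only 3 candidates remain for urgent, so all are in.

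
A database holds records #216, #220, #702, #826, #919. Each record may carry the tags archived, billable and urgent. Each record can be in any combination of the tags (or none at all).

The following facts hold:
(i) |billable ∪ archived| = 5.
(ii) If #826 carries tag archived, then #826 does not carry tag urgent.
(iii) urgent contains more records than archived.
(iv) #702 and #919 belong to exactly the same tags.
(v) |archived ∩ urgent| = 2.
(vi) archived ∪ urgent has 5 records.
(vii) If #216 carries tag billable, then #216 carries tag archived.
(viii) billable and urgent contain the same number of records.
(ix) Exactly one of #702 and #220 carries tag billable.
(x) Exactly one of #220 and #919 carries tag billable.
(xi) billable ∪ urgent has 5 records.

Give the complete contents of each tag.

archived = {#216, #220, #826}; billable = {#216, #702, #826, #919}; urgent = {#216, #220, #702, #919}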